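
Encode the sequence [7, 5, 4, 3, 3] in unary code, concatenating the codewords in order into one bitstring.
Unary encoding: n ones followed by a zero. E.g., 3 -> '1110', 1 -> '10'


Encode each number as n ones followed by a terminating 0:
  7 -> 11111110 (8 bits)
  5 -> 111110 (6 bits)
  4 -> 11110 (5 bits)
  3 -> 1110 (4 bits)
  3 -> 1110 (4 bits)
Total length = 8 + 6 + 5 + 4 + 4 = 27 bits.

Unary([7, 5, 4, 3, 3]) = 111111101111101111011101110 (27 bits)


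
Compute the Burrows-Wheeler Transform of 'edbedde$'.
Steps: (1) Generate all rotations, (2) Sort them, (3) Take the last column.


Rotations (sorted):
  0: $edbedde -> last char: e
  1: bedde$ed -> last char: d
  2: dbedde$e -> last char: e
  3: dde$edbe -> last char: e
  4: de$edbed -> last char: d
  5: e$edbedd -> last char: d
  6: edbedde$ -> last char: $
  7: edde$edb -> last char: b


BWT = edeedd$b


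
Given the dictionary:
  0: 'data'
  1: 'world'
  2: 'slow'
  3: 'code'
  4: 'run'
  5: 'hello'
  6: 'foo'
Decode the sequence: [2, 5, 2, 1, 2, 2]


Look up each index in the dictionary:
  2 -> 'slow'
  5 -> 'hello'
  2 -> 'slow'
  1 -> 'world'
  2 -> 'slow'
  2 -> 'slow'

Decoded: "slow hello slow world slow slow"


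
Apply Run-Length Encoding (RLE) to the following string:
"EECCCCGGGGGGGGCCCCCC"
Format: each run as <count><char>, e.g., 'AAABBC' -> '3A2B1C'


Scanning runs left to right:
  i=0: run of 'E' x 2 -> '2E'
  i=2: run of 'C' x 4 -> '4C'
  i=6: run of 'G' x 8 -> '8G'
  i=14: run of 'C' x 6 -> '6C'

RLE = 2E4C8G6C


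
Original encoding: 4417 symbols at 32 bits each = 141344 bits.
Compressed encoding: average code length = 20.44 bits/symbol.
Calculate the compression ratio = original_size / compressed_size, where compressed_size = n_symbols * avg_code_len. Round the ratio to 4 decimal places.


original_size = n_symbols * orig_bits = 4417 * 32 = 141344 bits
compressed_size = n_symbols * avg_code_len = 4417 * 20.44 = 90283.48 bits
ratio = original_size / compressed_size = 141344 / 90283.48 = 1.5656

Compression ratio = 1.5656


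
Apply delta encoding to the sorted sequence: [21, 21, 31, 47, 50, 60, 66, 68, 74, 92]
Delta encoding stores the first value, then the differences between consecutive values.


First value: 21
Deltas:
  21 - 21 = 0
  31 - 21 = 10
  47 - 31 = 16
  50 - 47 = 3
  60 - 50 = 10
  66 - 60 = 6
  68 - 66 = 2
  74 - 68 = 6
  92 - 74 = 18


Delta encoded: [21, 0, 10, 16, 3, 10, 6, 2, 6, 18]


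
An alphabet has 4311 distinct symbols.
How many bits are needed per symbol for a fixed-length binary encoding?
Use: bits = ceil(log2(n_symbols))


log2(4311) = 12.0738
Bracket: 2^12 = 4096 < 4311 <= 2^13 = 8192
So ceil(log2(4311)) = 13

bits = ceil(log2(4311)) = ceil(12.0738) = 13 bits


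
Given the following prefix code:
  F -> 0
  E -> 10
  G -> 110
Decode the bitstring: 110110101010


Decoding step by step:
Bits 110 -> G
Bits 110 -> G
Bits 10 -> E
Bits 10 -> E
Bits 10 -> E


Decoded message: GGEEE


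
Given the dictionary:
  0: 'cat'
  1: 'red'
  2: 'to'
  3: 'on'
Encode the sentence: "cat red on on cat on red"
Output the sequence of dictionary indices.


Look up each word in the dictionary:
  'cat' -> 0
  'red' -> 1
  'on' -> 3
  'on' -> 3
  'cat' -> 0
  'on' -> 3
  'red' -> 1

Encoded: [0, 1, 3, 3, 0, 3, 1]


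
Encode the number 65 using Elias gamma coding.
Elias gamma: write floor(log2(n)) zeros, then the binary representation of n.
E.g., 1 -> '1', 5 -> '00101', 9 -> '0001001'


num_bits = floor(log2(65)) + 1 = 7
leading_zeros = num_bits - 1 = 6
binary(65) = 1000001

Elias gamma(65) = '000000' + '1000001' = 0000001000001 (13 bits)


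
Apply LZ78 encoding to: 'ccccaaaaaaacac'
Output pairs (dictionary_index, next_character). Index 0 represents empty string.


LZ78 encoding steps:
Dictionary: {0: ''}
Step 1: w='' (idx 0), next='c' -> output (0, 'c'), add 'c' as idx 1
Step 2: w='c' (idx 1), next='c' -> output (1, 'c'), add 'cc' as idx 2
Step 3: w='c' (idx 1), next='a' -> output (1, 'a'), add 'ca' as idx 3
Step 4: w='' (idx 0), next='a' -> output (0, 'a'), add 'a' as idx 4
Step 5: w='a' (idx 4), next='a' -> output (4, 'a'), add 'aa' as idx 5
Step 6: w='aa' (idx 5), next='a' -> output (5, 'a'), add 'aaa' as idx 6
Step 7: w='ca' (idx 3), next='c' -> output (3, 'c'), add 'cac' as idx 7


Encoded: [(0, 'c'), (1, 'c'), (1, 'a'), (0, 'a'), (4, 'a'), (5, 'a'), (3, 'c')]


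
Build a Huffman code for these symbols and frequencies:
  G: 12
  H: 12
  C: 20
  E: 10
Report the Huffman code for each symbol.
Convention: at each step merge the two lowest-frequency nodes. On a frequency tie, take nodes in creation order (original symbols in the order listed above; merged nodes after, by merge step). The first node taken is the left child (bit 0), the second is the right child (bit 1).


Huffman tree construction:
Step 1: Merge E(10) + G(12) = 22
Step 2: Merge H(12) + C(20) = 32
Step 3: Merge (E+G)(22) + (H+C)(32) = 54
Read each symbol's code off the tree from the root (left child = 0, right child = 1).

Codes:
  G: 01 (length 2)
  H: 10 (length 2)
  C: 11 (length 2)
  E: 00 (length 2)
Average code length: 108/54 = 2.0000 bits/symbol


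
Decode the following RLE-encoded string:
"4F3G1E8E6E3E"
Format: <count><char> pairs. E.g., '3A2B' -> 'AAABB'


Expanding each <count><char> pair:
  4F -> 'FFFF'
  3G -> 'GGG'
  1E -> 'E'
  8E -> 'EEEEEEEE'
  6E -> 'EEEEEE'
  3E -> 'EEE'

Decoded = FFFFGGGEEEEEEEEEEEEEEEEEE


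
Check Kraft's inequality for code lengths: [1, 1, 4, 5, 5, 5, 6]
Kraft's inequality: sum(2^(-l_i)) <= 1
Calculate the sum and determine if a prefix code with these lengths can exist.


Sum = 2^(-1) + 2^(-1) + 2^(-4) + 2^(-5) + 2^(-5) + 2^(-5) + 2^(-6)
    = 0.5 + 0.5 + 0.0625 + 0.03125 + 0.03125 + 0.03125 + 0.015625
    = 75/64 = 1.171875
Since 1.171875 > 1, Kraft's inequality is NOT satisfied.
A prefix code with these lengths CANNOT exist.

Kraft sum = 1.171875. Not satisfied.


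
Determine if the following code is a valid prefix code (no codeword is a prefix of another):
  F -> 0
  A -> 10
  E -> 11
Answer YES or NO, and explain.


Checking each pair (does one codeword prefix another?):
  F='0' vs A='10': no prefix
  F='0' vs E='11': no prefix
  A='10' vs F='0': no prefix
  A='10' vs E='11': no prefix
  E='11' vs F='0': no prefix
  E='11' vs A='10': no prefix
No violation found over all pairs.

YES -- this is a valid prefix code. No codeword is a prefix of any other codeword.


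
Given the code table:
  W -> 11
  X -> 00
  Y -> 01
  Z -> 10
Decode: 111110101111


Decoding:
11 -> W
11 -> W
10 -> Z
10 -> Z
11 -> W
11 -> W


Result: WWZZWW


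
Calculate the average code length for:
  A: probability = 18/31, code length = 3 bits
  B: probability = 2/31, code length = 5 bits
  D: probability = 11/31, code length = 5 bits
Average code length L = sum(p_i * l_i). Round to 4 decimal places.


Weighted contributions p_i * l_i:
  A: (18/31) * 3 = 54/31
  B: (2/31) * 5 = 10/31
  D: (11/31) * 5 = 55/31
Sum = (54 + 10 + 55)/31 = 119/31

L = 119/31 = 3.8387 bits/symbol


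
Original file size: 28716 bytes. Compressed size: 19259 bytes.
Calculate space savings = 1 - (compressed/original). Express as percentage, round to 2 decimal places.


ratio = compressed/original = 19259/28716 = 0.670671
savings = 1 - ratio = 1 - 0.670671 = 0.329329
as a percentage: 0.329329 * 100 = 32.93%

Space savings = 1 - 19259/28716 = 32.93%


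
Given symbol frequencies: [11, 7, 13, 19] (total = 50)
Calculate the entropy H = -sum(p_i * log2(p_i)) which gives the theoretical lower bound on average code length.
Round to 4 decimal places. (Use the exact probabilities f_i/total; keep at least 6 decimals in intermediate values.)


Per-symbol terms -p_i * log2(p_i) with p_i = f_i/50:
  p = 11/50 = 0.220000: log2(p) = -2.184425, -p*log2(p) = 0.480573
  p = 7/50 = 0.140000: log2(p) = -2.836501, -p*log2(p) = 0.397110
  p = 13/50 = 0.260000: log2(p) = -1.943416, -p*log2(p) = 0.505288
  p = 19/50 = 0.380000: log2(p) = -1.395929, -p*log2(p) = 0.530453
H = 0.480573 + 0.397110 + 0.505288 + 0.530453 = 1.913424

H = 1.9134 bits/symbol


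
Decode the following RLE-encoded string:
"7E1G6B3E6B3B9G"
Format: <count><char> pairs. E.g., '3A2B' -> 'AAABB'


Expanding each <count><char> pair:
  7E -> 'EEEEEEE'
  1G -> 'G'
  6B -> 'BBBBBB'
  3E -> 'EEE'
  6B -> 'BBBBBB'
  3B -> 'BBB'
  9G -> 'GGGGGGGGG'

Decoded = EEEEEEEGBBBBBBEEEBBBBBBBBBGGGGGGGGG


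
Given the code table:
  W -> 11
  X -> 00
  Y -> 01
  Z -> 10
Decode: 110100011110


Decoding:
11 -> W
01 -> Y
00 -> X
01 -> Y
11 -> W
10 -> Z


Result: WYXYWZ


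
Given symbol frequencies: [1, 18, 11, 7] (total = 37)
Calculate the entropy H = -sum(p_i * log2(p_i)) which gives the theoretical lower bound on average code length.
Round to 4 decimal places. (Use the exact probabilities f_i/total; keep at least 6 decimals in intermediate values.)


Per-symbol terms -p_i * log2(p_i) with p_i = f_i/37:
  p = 1/37 = 0.027027: log2(p) = -5.209453, -p*log2(p) = 0.140796
  p = 18/37 = 0.486486: log2(p) = -1.039528, -p*log2(p) = 0.505717
  p = 11/37 = 0.297297: log2(p) = -1.750022, -p*log2(p) = 0.520277
  p = 7/37 = 0.189189: log2(p) = -2.402098, -p*log2(p) = 0.454451
H = 0.140796 + 0.505717 + 0.520277 + 0.454451 = 1.621241

H = 1.6212 bits/symbol


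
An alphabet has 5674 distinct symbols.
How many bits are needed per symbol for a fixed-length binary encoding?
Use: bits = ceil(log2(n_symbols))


log2(5674) = 12.4702
Bracket: 2^12 = 4096 < 5674 <= 2^13 = 8192
So ceil(log2(5674)) = 13

bits = ceil(log2(5674)) = ceil(12.4702) = 13 bits


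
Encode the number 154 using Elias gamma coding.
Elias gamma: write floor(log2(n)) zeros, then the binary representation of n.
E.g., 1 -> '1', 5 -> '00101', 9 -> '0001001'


num_bits = floor(log2(154)) + 1 = 8
leading_zeros = num_bits - 1 = 7
binary(154) = 10011010

Elias gamma(154) = '0000000' + '10011010' = 000000010011010 (15 bits)


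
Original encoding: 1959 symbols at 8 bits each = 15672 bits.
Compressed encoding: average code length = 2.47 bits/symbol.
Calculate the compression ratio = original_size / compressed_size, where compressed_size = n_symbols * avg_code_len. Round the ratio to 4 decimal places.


original_size = n_symbols * orig_bits = 1959 * 8 = 15672 bits
compressed_size = n_symbols * avg_code_len = 1959 * 2.47 = 4838.73 bits
ratio = original_size / compressed_size = 15672 / 4838.73 = 3.2389

Compression ratio = 3.2389


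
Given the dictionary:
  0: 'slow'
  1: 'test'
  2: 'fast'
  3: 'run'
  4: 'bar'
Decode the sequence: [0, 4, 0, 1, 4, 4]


Look up each index in the dictionary:
  0 -> 'slow'
  4 -> 'bar'
  0 -> 'slow'
  1 -> 'test'
  4 -> 'bar'
  4 -> 'bar'

Decoded: "slow bar slow test bar bar"


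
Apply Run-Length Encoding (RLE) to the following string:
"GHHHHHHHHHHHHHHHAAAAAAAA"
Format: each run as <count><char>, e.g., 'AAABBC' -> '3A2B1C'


Scanning runs left to right:
  i=0: run of 'G' x 1 -> '1G'
  i=1: run of 'H' x 15 -> '15H'
  i=16: run of 'A' x 8 -> '8A'

RLE = 1G15H8A


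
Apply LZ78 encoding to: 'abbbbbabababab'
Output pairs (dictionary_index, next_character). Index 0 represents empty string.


LZ78 encoding steps:
Dictionary: {0: ''}
Step 1: w='' (idx 0), next='a' -> output (0, 'a'), add 'a' as idx 1
Step 2: w='' (idx 0), next='b' -> output (0, 'b'), add 'b' as idx 2
Step 3: w='b' (idx 2), next='b' -> output (2, 'b'), add 'bb' as idx 3
Step 4: w='bb' (idx 3), next='a' -> output (3, 'a'), add 'bba' as idx 4
Step 5: w='b' (idx 2), next='a' -> output (2, 'a'), add 'ba' as idx 5
Step 6: w='ba' (idx 5), next='b' -> output (5, 'b'), add 'bab' as idx 6
Step 7: w='a' (idx 1), next='b' -> output (1, 'b'), add 'ab' as idx 7


Encoded: [(0, 'a'), (0, 'b'), (2, 'b'), (3, 'a'), (2, 'a'), (5, 'b'), (1, 'b')]


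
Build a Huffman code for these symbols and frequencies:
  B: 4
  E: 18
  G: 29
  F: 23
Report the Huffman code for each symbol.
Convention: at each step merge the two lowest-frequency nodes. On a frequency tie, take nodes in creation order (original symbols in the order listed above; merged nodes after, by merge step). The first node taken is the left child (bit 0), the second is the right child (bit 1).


Huffman tree construction:
Step 1: Merge B(4) + E(18) = 22
Step 2: Merge (B+E)(22) + F(23) = 45
Step 3: Merge G(29) + ((B+E)+F)(45) = 74
Read each symbol's code off the tree from the root (left child = 0, right child = 1).

Codes:
  B: 100 (length 3)
  E: 101 (length 3)
  G: 0 (length 1)
  F: 11 (length 2)
Average code length: 141/74 = 1.9054 bits/symbol


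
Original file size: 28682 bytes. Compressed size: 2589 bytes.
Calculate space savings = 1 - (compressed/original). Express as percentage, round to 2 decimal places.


ratio = compressed/original = 2589/28682 = 0.090266
savings = 1 - ratio = 1 - 0.090266 = 0.909734
as a percentage: 0.909734 * 100 = 90.97%

Space savings = 1 - 2589/28682 = 90.97%


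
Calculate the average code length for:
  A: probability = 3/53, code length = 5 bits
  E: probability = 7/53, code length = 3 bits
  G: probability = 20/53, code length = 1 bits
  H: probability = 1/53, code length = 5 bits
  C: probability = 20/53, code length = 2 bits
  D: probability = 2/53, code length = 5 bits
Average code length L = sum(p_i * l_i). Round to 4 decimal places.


Weighted contributions p_i * l_i:
  A: (3/53) * 5 = 15/53
  E: (7/53) * 3 = 21/53
  G: (20/53) * 1 = 20/53
  H: (1/53) * 5 = 5/53
  C: (20/53) * 2 = 40/53
  D: (2/53) * 5 = 10/53
Sum = (15 + 21 + 20 + 5 + 40 + 10)/53 = 111/53

L = 111/53 = 2.0943 bits/symbol


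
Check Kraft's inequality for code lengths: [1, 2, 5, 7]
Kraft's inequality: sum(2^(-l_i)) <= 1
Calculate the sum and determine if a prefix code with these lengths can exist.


Sum = 2^(-1) + 2^(-2) + 2^(-5) + 2^(-7)
    = 0.5 + 0.25 + 0.03125 + 0.0078125
    = 101/128 = 0.7890625
Since 0.7890625 <= 1, Kraft's inequality IS satisfied.
A prefix code with these lengths CAN exist.

Kraft sum = 0.7890625. Satisfied.


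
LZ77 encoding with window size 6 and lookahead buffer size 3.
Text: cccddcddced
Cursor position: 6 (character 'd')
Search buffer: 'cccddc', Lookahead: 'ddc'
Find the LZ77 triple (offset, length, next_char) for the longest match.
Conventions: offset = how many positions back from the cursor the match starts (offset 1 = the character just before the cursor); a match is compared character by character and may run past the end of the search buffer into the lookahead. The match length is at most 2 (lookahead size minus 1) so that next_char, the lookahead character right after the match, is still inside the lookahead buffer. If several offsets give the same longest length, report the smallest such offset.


Try each offset into the search buffer:
  offset=1 (pos 5, char 'c'): match length 0
  offset=2 (pos 4, char 'd'): match length 1
  offset=3 (pos 3, char 'd'): match length 2
  offset=4 (pos 2, char 'c'): match length 0
  offset=5 (pos 1, char 'c'): match length 0
  offset=6 (pos 0, char 'c'): match length 0
Longest match has length 2 at offset 3.
next_char = character at position 6 + 2 = 8 -> 'c'

Best match: offset=3, length=2 (matching 'dd' starting at position 3)
LZ77 triple: (3, 2, 'c')


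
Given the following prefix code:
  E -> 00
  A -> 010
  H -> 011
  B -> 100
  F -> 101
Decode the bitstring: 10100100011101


Decoding step by step:
Bits 101 -> F
Bits 00 -> E
Bits 100 -> B
Bits 011 -> H
Bits 101 -> F


Decoded message: FEBHF


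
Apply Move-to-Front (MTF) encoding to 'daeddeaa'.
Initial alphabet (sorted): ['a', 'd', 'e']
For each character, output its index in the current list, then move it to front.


MTF encoding:
'd': index 1 in ['a', 'd', 'e'] -> ['d', 'a', 'e']
'a': index 1 in ['d', 'a', 'e'] -> ['a', 'd', 'e']
'e': index 2 in ['a', 'd', 'e'] -> ['e', 'a', 'd']
'd': index 2 in ['e', 'a', 'd'] -> ['d', 'e', 'a']
'd': index 0 in ['d', 'e', 'a'] -> ['d', 'e', 'a']
'e': index 1 in ['d', 'e', 'a'] -> ['e', 'd', 'a']
'a': index 2 in ['e', 'd', 'a'] -> ['a', 'e', 'd']
'a': index 0 in ['a', 'e', 'd'] -> ['a', 'e', 'd']


Output: [1, 1, 2, 2, 0, 1, 2, 0]


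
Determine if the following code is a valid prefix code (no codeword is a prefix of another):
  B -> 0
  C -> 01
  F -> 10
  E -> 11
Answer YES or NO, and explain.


Checking each pair (does one codeword prefix another?):
  B='0' vs C='01': prefix -- VIOLATION

NO -- this is NOT a valid prefix code. B (0) is a prefix of C (01).


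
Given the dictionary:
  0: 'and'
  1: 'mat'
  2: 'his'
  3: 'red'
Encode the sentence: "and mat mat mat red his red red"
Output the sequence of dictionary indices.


Look up each word in the dictionary:
  'and' -> 0
  'mat' -> 1
  'mat' -> 1
  'mat' -> 1
  'red' -> 3
  'his' -> 2
  'red' -> 3
  'red' -> 3

Encoded: [0, 1, 1, 1, 3, 2, 3, 3]


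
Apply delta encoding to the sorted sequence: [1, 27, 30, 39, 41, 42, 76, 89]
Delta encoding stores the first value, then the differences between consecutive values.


First value: 1
Deltas:
  27 - 1 = 26
  30 - 27 = 3
  39 - 30 = 9
  41 - 39 = 2
  42 - 41 = 1
  76 - 42 = 34
  89 - 76 = 13


Delta encoded: [1, 26, 3, 9, 2, 1, 34, 13]


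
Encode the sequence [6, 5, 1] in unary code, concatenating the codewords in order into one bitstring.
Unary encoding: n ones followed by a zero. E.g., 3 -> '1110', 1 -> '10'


Encode each number as n ones followed by a terminating 0:
  6 -> 1111110 (7 bits)
  5 -> 111110 (6 bits)
  1 -> 10 (2 bits)
Total length = 7 + 6 + 2 = 15 bits.

Unary([6, 5, 1]) = 111111011111010 (15 bits)


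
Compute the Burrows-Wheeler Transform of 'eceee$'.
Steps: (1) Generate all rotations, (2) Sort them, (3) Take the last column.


Rotations (sorted):
  0: $eceee -> last char: e
  1: ceee$e -> last char: e
  2: e$ecee -> last char: e
  3: eceee$ -> last char: $
  4: ee$ece -> last char: e
  5: eee$ec -> last char: c


BWT = eee$ec


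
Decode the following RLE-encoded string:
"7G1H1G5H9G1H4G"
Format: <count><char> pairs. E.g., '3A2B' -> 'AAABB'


Expanding each <count><char> pair:
  7G -> 'GGGGGGG'
  1H -> 'H'
  1G -> 'G'
  5H -> 'HHHHH'
  9G -> 'GGGGGGGGG'
  1H -> 'H'
  4G -> 'GGGG'

Decoded = GGGGGGGHGHHHHHGGGGGGGGGHGGGG


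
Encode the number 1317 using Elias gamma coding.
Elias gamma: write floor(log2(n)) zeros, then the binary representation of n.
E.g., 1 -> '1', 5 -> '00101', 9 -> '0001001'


num_bits = floor(log2(1317)) + 1 = 11
leading_zeros = num_bits - 1 = 10
binary(1317) = 10100100101

Elias gamma(1317) = '0000000000' + '10100100101' = 000000000010100100101 (21 bits)


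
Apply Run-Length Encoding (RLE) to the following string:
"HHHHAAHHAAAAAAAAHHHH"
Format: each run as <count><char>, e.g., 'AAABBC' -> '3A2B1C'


Scanning runs left to right:
  i=0: run of 'H' x 4 -> '4H'
  i=4: run of 'A' x 2 -> '2A'
  i=6: run of 'H' x 2 -> '2H'
  i=8: run of 'A' x 8 -> '8A'
  i=16: run of 'H' x 4 -> '4H'

RLE = 4H2A2H8A4H


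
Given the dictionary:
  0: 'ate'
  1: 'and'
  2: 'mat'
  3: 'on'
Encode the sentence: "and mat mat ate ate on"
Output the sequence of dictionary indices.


Look up each word in the dictionary:
  'and' -> 1
  'mat' -> 2
  'mat' -> 2
  'ate' -> 0
  'ate' -> 0
  'on' -> 3

Encoded: [1, 2, 2, 0, 0, 3]


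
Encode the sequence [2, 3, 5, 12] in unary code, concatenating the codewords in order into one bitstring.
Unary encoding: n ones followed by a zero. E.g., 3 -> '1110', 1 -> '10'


Encode each number as n ones followed by a terminating 0:
  2 -> 110 (3 bits)
  3 -> 1110 (4 bits)
  5 -> 111110 (6 bits)
  12 -> 1111111111110 (13 bits)
Total length = 3 + 4 + 6 + 13 = 26 bits.

Unary([2, 3, 5, 12]) = 11011101111101111111111110 (26 bits)


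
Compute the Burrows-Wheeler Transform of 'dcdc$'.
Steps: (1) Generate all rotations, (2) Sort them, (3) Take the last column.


Rotations (sorted):
  0: $dcdc -> last char: c
  1: c$dcd -> last char: d
  2: cdc$d -> last char: d
  3: dc$dc -> last char: c
  4: dcdc$ -> last char: $


BWT = cddc$


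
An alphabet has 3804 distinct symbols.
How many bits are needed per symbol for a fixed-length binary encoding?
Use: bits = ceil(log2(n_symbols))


log2(3804) = 11.8933
Bracket: 2^11 = 2048 < 3804 <= 2^12 = 4096
So ceil(log2(3804)) = 12

bits = ceil(log2(3804)) = ceil(11.8933) = 12 bits


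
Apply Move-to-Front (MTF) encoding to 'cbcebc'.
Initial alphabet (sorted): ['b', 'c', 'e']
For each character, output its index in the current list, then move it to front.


MTF encoding:
'c': index 1 in ['b', 'c', 'e'] -> ['c', 'b', 'e']
'b': index 1 in ['c', 'b', 'e'] -> ['b', 'c', 'e']
'c': index 1 in ['b', 'c', 'e'] -> ['c', 'b', 'e']
'e': index 2 in ['c', 'b', 'e'] -> ['e', 'c', 'b']
'b': index 2 in ['e', 'c', 'b'] -> ['b', 'e', 'c']
'c': index 2 in ['b', 'e', 'c'] -> ['c', 'b', 'e']


Output: [1, 1, 1, 2, 2, 2]


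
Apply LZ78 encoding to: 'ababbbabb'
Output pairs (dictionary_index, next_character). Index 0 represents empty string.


LZ78 encoding steps:
Dictionary: {0: ''}
Step 1: w='' (idx 0), next='a' -> output (0, 'a'), add 'a' as idx 1
Step 2: w='' (idx 0), next='b' -> output (0, 'b'), add 'b' as idx 2
Step 3: w='a' (idx 1), next='b' -> output (1, 'b'), add 'ab' as idx 3
Step 4: w='b' (idx 2), next='b' -> output (2, 'b'), add 'bb' as idx 4
Step 5: w='ab' (idx 3), next='b' -> output (3, 'b'), add 'abb' as idx 5


Encoded: [(0, 'a'), (0, 'b'), (1, 'b'), (2, 'b'), (3, 'b')]


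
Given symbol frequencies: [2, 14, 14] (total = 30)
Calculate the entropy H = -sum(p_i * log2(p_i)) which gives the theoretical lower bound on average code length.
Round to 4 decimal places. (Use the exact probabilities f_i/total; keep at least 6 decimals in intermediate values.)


Per-symbol terms -p_i * log2(p_i) with p_i = f_i/30:
  p = 2/30 = 0.066667: log2(p) = -3.906891, -p*log2(p) = 0.260459
  p = 14/30 = 0.466667: log2(p) = -1.099536, -p*log2(p) = 0.513117
  p = 14/30 = 0.466667: log2(p) = -1.099536, -p*log2(p) = 0.513117
H = 0.260459 + 0.513117 + 0.513117 = 1.286693

H = 1.2867 bits/symbol


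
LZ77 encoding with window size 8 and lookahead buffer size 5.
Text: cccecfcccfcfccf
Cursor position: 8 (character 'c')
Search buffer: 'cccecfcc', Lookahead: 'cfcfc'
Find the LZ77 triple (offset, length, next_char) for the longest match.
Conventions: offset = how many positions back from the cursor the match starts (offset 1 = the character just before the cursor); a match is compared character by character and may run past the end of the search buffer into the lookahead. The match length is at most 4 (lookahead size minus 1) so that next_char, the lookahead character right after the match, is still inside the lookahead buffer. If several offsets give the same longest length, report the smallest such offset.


Try each offset into the search buffer:
  offset=1 (pos 7, char 'c'): match length 1
  offset=2 (pos 6, char 'c'): match length 1
  offset=3 (pos 5, char 'f'): match length 0
  offset=4 (pos 4, char 'c'): match length 3
  offset=5 (pos 3, char 'e'): match length 0
  offset=6 (pos 2, char 'c'): match length 1
  offset=7 (pos 1, char 'c'): match length 1
  offset=8 (pos 0, char 'c'): match length 1
Longest match has length 3 at offset 4.
next_char = character at position 8 + 3 = 11 -> 'f'

Best match: offset=4, length=3 (matching 'cfc' starting at position 4)
LZ77 triple: (4, 3, 'f')


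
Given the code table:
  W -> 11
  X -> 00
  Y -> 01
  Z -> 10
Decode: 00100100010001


Decoding:
00 -> X
10 -> Z
01 -> Y
00 -> X
01 -> Y
00 -> X
01 -> Y


Result: XZYXYXY


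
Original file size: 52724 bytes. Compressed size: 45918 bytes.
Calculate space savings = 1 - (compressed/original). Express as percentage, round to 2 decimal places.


ratio = compressed/original = 45918/52724 = 0.870913
savings = 1 - ratio = 1 - 0.870913 = 0.129087
as a percentage: 0.129087 * 100 = 12.91%

Space savings = 1 - 45918/52724 = 12.91%


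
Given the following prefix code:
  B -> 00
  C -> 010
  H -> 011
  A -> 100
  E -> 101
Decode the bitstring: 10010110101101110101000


Decoding step by step:
Bits 100 -> A
Bits 101 -> E
Bits 101 -> E
Bits 011 -> H
Bits 011 -> H
Bits 101 -> E
Bits 010 -> C
Bits 00 -> B


Decoded message: AEEHHECB


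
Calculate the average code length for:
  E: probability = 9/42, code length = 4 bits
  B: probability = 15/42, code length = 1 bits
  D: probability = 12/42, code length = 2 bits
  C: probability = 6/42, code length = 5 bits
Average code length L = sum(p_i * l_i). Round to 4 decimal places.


Weighted contributions p_i * l_i:
  E: (9/42) * 4 = 36/42
  B: (15/42) * 1 = 15/42
  D: (12/42) * 2 = 24/42
  C: (6/42) * 5 = 30/42
Sum = (36 + 15 + 24 + 30)/42 = 105/42

L = 105/42 = 2.5000 bits/symbol


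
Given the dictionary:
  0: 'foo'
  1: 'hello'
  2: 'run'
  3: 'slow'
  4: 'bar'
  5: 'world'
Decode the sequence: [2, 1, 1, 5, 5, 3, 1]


Look up each index in the dictionary:
  2 -> 'run'
  1 -> 'hello'
  1 -> 'hello'
  5 -> 'world'
  5 -> 'world'
  3 -> 'slow'
  1 -> 'hello'

Decoded: "run hello hello world world slow hello"


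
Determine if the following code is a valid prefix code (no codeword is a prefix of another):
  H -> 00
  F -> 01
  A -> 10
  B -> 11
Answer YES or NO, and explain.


Checking each pair (does one codeword prefix another?):
  H='00' vs F='01': no prefix
  H='00' vs A='10': no prefix
  H='00' vs B='11': no prefix
  F='01' vs H='00': no prefix
  F='01' vs A='10': no prefix
  F='01' vs B='11': no prefix
  A='10' vs H='00': no prefix
  A='10' vs F='01': no prefix
  A='10' vs B='11': no prefix
  B='11' vs H='00': no prefix
  B='11' vs F='01': no prefix
  B='11' vs A='10': no prefix
No violation found over all pairs.

YES -- this is a valid prefix code. No codeword is a prefix of any other codeword.


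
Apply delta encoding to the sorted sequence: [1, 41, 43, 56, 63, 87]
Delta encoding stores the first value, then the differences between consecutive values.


First value: 1
Deltas:
  41 - 1 = 40
  43 - 41 = 2
  56 - 43 = 13
  63 - 56 = 7
  87 - 63 = 24


Delta encoded: [1, 40, 2, 13, 7, 24]


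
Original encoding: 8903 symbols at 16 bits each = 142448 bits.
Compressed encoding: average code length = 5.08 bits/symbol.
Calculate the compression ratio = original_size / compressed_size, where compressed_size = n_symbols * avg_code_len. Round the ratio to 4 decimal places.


original_size = n_symbols * orig_bits = 8903 * 16 = 142448 bits
compressed_size = n_symbols * avg_code_len = 8903 * 5.08 = 45227.24 bits
ratio = original_size / compressed_size = 142448 / 45227.24 = 3.1496

Compression ratio = 3.1496


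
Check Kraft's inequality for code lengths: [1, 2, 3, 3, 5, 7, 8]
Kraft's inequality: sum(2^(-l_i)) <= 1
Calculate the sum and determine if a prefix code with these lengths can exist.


Sum = 2^(-1) + 2^(-2) + 2^(-3) + 2^(-3) + 2^(-5) + 2^(-7) + 2^(-8)
    = 0.5 + 0.25 + 0.125 + 0.125 + 0.03125 + 0.0078125 + 0.00390625
    = 267/256 = 1.04296875
Since 1.04296875 > 1, Kraft's inequality is NOT satisfied.
A prefix code with these lengths CANNOT exist.

Kraft sum = 1.04296875. Not satisfied.


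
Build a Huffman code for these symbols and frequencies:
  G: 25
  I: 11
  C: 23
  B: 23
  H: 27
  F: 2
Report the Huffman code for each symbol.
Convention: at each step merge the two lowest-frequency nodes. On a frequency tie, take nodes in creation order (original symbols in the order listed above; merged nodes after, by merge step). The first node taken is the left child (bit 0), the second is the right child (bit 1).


Huffman tree construction:
Step 1: Merge F(2) + I(11) = 13
Step 2: Merge (F+I)(13) + C(23) = 36
Step 3: Merge B(23) + G(25) = 48
Step 4: Merge H(27) + ((F+I)+C)(36) = 63
Step 5: Merge (B+G)(48) + (H+((F+I)+C))(63) = 111
Read each symbol's code off the tree from the root (left child = 0, right child = 1).

Codes:
  G: 01 (length 2)
  I: 1101 (length 4)
  C: 111 (length 3)
  B: 00 (length 2)
  H: 10 (length 2)
  F: 1100 (length 4)
Average code length: 271/111 = 2.4414 bits/symbol


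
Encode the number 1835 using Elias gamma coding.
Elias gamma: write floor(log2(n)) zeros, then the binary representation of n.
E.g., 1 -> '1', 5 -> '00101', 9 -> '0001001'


num_bits = floor(log2(1835)) + 1 = 11
leading_zeros = num_bits - 1 = 10
binary(1835) = 11100101011

Elias gamma(1835) = '0000000000' + '11100101011' = 000000000011100101011 (21 bits)


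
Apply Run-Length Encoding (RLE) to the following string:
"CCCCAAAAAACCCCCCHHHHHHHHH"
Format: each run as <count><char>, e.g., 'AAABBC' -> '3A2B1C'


Scanning runs left to right:
  i=0: run of 'C' x 4 -> '4C'
  i=4: run of 'A' x 6 -> '6A'
  i=10: run of 'C' x 6 -> '6C'
  i=16: run of 'H' x 9 -> '9H'

RLE = 4C6A6C9H


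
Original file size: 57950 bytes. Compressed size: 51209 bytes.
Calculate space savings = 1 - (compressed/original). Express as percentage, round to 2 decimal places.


ratio = compressed/original = 51209/57950 = 0.883676
savings = 1 - ratio = 1 - 0.883676 = 0.116324
as a percentage: 0.116324 * 100 = 11.63%

Space savings = 1 - 51209/57950 = 11.63%


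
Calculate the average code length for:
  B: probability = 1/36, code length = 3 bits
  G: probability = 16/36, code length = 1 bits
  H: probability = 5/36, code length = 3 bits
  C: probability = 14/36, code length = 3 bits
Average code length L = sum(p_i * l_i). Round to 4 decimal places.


Weighted contributions p_i * l_i:
  B: (1/36) * 3 = 3/36
  G: (16/36) * 1 = 16/36
  H: (5/36) * 3 = 15/36
  C: (14/36) * 3 = 42/36
Sum = (3 + 16 + 15 + 42)/36 = 76/36

L = 76/36 = 2.1111 bits/symbol


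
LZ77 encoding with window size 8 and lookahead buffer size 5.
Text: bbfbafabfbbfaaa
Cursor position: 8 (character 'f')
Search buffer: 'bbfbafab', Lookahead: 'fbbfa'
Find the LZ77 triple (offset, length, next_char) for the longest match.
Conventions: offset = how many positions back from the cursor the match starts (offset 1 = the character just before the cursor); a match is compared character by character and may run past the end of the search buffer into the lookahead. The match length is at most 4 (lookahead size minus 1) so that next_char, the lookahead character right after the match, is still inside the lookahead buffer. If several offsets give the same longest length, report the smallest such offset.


Try each offset into the search buffer:
  offset=1 (pos 7, char 'b'): match length 0
  offset=2 (pos 6, char 'a'): match length 0
  offset=3 (pos 5, char 'f'): match length 1
  offset=4 (pos 4, char 'a'): match length 0
  offset=5 (pos 3, char 'b'): match length 0
  offset=6 (pos 2, char 'f'): match length 2
  offset=7 (pos 1, char 'b'): match length 0
  offset=8 (pos 0, char 'b'): match length 0
Longest match has length 2 at offset 6.
next_char = character at position 8 + 2 = 10 -> 'b'

Best match: offset=6, length=2 (matching 'fb' starting at position 2)
LZ77 triple: (6, 2, 'b')


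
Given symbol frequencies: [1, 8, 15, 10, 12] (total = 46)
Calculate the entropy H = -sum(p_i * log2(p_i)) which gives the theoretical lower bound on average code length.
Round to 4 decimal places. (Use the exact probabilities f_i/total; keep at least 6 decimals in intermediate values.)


Per-symbol terms -p_i * log2(p_i) with p_i = f_i/46:
  p = 1/46 = 0.021739: log2(p) = -5.523562, -p*log2(p) = 0.120077
  p = 8/46 = 0.173913: log2(p) = -2.523562, -p*log2(p) = 0.438880
  p = 15/46 = 0.326087: log2(p) = -1.616671, -p*log2(p) = 0.527175
  p = 10/46 = 0.217391: log2(p) = -2.201634, -p*log2(p) = 0.478616
  p = 12/46 = 0.260870: log2(p) = -1.938599, -p*log2(p) = 0.505722
H = 0.120077 + 0.438880 + 0.527175 + 0.478616 + 0.505722 = 2.070470

H = 2.0705 bits/symbol


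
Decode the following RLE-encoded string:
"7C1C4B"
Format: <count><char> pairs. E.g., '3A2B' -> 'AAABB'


Expanding each <count><char> pair:
  7C -> 'CCCCCCC'
  1C -> 'C'
  4B -> 'BBBB'

Decoded = CCCCCCCCBBBB


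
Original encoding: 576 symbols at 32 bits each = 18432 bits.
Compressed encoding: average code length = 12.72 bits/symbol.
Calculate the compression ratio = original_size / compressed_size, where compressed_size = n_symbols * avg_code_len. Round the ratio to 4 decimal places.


original_size = n_symbols * orig_bits = 576 * 32 = 18432 bits
compressed_size = n_symbols * avg_code_len = 576 * 12.72 = 7326.72 bits
ratio = original_size / compressed_size = 18432 / 7326.72 = 2.5157

Compression ratio = 2.5157


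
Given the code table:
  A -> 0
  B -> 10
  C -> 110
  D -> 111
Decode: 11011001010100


Decoding:
110 -> C
110 -> C
0 -> A
10 -> B
10 -> B
10 -> B
0 -> A


Result: CCABBBA


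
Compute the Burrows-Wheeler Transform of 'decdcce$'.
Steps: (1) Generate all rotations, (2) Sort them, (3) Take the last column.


Rotations (sorted):
  0: $decdcce -> last char: e
  1: cce$decd -> last char: d
  2: cdcce$de -> last char: e
  3: ce$decdc -> last char: c
  4: dcce$dec -> last char: c
  5: decdcce$ -> last char: $
  6: e$decdcc -> last char: c
  7: ecdcce$d -> last char: d


BWT = edecc$cd


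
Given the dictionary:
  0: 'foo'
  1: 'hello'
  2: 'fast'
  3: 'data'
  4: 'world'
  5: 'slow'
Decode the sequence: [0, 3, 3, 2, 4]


Look up each index in the dictionary:
  0 -> 'foo'
  3 -> 'data'
  3 -> 'data'
  2 -> 'fast'
  4 -> 'world'

Decoded: "foo data data fast world"


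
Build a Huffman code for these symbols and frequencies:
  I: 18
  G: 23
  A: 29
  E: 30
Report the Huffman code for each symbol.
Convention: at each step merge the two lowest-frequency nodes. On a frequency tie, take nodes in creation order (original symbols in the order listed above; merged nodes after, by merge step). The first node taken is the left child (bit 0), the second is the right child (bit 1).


Huffman tree construction:
Step 1: Merge I(18) + G(23) = 41
Step 2: Merge A(29) + E(30) = 59
Step 3: Merge (I+G)(41) + (A+E)(59) = 100
Read each symbol's code off the tree from the root (left child = 0, right child = 1).

Codes:
  I: 00 (length 2)
  G: 01 (length 2)
  A: 10 (length 2)
  E: 11 (length 2)
Average code length: 200/100 = 2.0000 bits/symbol


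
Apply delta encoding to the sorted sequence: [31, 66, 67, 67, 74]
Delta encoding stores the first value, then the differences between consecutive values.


First value: 31
Deltas:
  66 - 31 = 35
  67 - 66 = 1
  67 - 67 = 0
  74 - 67 = 7


Delta encoded: [31, 35, 1, 0, 7]


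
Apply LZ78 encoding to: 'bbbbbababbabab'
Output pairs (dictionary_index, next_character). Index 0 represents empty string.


LZ78 encoding steps:
Dictionary: {0: ''}
Step 1: w='' (idx 0), next='b' -> output (0, 'b'), add 'b' as idx 1
Step 2: w='b' (idx 1), next='b' -> output (1, 'b'), add 'bb' as idx 2
Step 3: w='bb' (idx 2), next='a' -> output (2, 'a'), add 'bba' as idx 3
Step 4: w='b' (idx 1), next='a' -> output (1, 'a'), add 'ba' as idx 4
Step 5: w='bba' (idx 3), next='b' -> output (3, 'b'), add 'bbab' as idx 5
Step 6: w='' (idx 0), next='a' -> output (0, 'a'), add 'a' as idx 6
Step 7: w='b' (idx 1), end of input -> output (1, '')


Encoded: [(0, 'b'), (1, 'b'), (2, 'a'), (1, 'a'), (3, 'b'), (0, 'a'), (1, '')]


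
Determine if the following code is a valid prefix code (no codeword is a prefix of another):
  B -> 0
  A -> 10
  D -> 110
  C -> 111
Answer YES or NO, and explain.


Checking each pair (does one codeword prefix another?):
  B='0' vs A='10': no prefix
  B='0' vs D='110': no prefix
  B='0' vs C='111': no prefix
  A='10' vs B='0': no prefix
  A='10' vs D='110': no prefix
  A='10' vs C='111': no prefix
  D='110' vs B='0': no prefix
  D='110' vs A='10': no prefix
  D='110' vs C='111': no prefix
  C='111' vs B='0': no prefix
  C='111' vs A='10': no prefix
  C='111' vs D='110': no prefix
No violation found over all pairs.

YES -- this is a valid prefix code. No codeword is a prefix of any other codeword.


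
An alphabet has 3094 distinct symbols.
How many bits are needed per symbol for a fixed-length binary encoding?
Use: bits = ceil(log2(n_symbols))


log2(3094) = 11.5953
Bracket: 2^11 = 2048 < 3094 <= 2^12 = 4096
So ceil(log2(3094)) = 12

bits = ceil(log2(3094)) = ceil(11.5953) = 12 bits


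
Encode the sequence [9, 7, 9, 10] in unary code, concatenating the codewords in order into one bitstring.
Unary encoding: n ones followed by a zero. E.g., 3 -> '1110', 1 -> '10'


Encode each number as n ones followed by a terminating 0:
  9 -> 1111111110 (10 bits)
  7 -> 11111110 (8 bits)
  9 -> 1111111110 (10 bits)
  10 -> 11111111110 (11 bits)
Total length = 10 + 8 + 10 + 11 = 39 bits.

Unary([9, 7, 9, 10]) = 111111111011111110111111111011111111110 (39 bits)


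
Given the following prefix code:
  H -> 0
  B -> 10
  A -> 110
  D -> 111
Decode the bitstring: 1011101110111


Decoding step by step:
Bits 10 -> B
Bits 111 -> D
Bits 0 -> H
Bits 111 -> D
Bits 0 -> H
Bits 111 -> D


Decoded message: BDHDHD


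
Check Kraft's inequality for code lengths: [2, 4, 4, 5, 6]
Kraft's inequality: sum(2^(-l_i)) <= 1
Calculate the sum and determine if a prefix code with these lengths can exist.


Sum = 2^(-2) + 2^(-4) + 2^(-4) + 2^(-5) + 2^(-6)
    = 0.25 + 0.0625 + 0.0625 + 0.03125 + 0.015625
    = 27/64 = 0.421875
Since 0.421875 <= 1, Kraft's inequality IS satisfied.
A prefix code with these lengths CAN exist.

Kraft sum = 0.421875. Satisfied.


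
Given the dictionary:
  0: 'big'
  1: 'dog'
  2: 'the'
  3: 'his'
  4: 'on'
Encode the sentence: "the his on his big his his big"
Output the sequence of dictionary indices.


Look up each word in the dictionary:
  'the' -> 2
  'his' -> 3
  'on' -> 4
  'his' -> 3
  'big' -> 0
  'his' -> 3
  'his' -> 3
  'big' -> 0

Encoded: [2, 3, 4, 3, 0, 3, 3, 0]


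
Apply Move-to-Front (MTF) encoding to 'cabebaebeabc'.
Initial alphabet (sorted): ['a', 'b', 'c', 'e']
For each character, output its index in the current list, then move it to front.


MTF encoding:
'c': index 2 in ['a', 'b', 'c', 'e'] -> ['c', 'a', 'b', 'e']
'a': index 1 in ['c', 'a', 'b', 'e'] -> ['a', 'c', 'b', 'e']
'b': index 2 in ['a', 'c', 'b', 'e'] -> ['b', 'a', 'c', 'e']
'e': index 3 in ['b', 'a', 'c', 'e'] -> ['e', 'b', 'a', 'c']
'b': index 1 in ['e', 'b', 'a', 'c'] -> ['b', 'e', 'a', 'c']
'a': index 2 in ['b', 'e', 'a', 'c'] -> ['a', 'b', 'e', 'c']
'e': index 2 in ['a', 'b', 'e', 'c'] -> ['e', 'a', 'b', 'c']
'b': index 2 in ['e', 'a', 'b', 'c'] -> ['b', 'e', 'a', 'c']
'e': index 1 in ['b', 'e', 'a', 'c'] -> ['e', 'b', 'a', 'c']
'a': index 2 in ['e', 'b', 'a', 'c'] -> ['a', 'e', 'b', 'c']
'b': index 2 in ['a', 'e', 'b', 'c'] -> ['b', 'a', 'e', 'c']
'c': index 3 in ['b', 'a', 'e', 'c'] -> ['c', 'b', 'a', 'e']


Output: [2, 1, 2, 3, 1, 2, 2, 2, 1, 2, 2, 3]


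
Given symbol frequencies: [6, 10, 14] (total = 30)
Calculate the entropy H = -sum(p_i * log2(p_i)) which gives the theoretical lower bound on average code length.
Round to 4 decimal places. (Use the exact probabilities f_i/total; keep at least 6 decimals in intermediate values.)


Per-symbol terms -p_i * log2(p_i) with p_i = f_i/30:
  p = 6/30 = 0.200000: log2(p) = -2.321928, -p*log2(p) = 0.464386
  p = 10/30 = 0.333333: log2(p) = -1.584963, -p*log2(p) = 0.528321
  p = 14/30 = 0.466667: log2(p) = -1.099536, -p*log2(p) = 0.513117
H = 0.464386 + 0.528321 + 0.513117 = 1.505824

H = 1.5058 bits/symbol


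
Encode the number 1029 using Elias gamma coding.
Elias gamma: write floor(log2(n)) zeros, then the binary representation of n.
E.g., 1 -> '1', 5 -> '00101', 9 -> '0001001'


num_bits = floor(log2(1029)) + 1 = 11
leading_zeros = num_bits - 1 = 10
binary(1029) = 10000000101

Elias gamma(1029) = '0000000000' + '10000000101' = 000000000010000000101 (21 bits)


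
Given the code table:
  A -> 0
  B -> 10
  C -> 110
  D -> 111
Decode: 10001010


Decoding:
10 -> B
0 -> A
0 -> A
10 -> B
10 -> B


Result: BAABB


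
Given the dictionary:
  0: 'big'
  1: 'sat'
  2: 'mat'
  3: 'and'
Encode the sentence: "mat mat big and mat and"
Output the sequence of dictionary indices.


Look up each word in the dictionary:
  'mat' -> 2
  'mat' -> 2
  'big' -> 0
  'and' -> 3
  'mat' -> 2
  'and' -> 3

Encoded: [2, 2, 0, 3, 2, 3]


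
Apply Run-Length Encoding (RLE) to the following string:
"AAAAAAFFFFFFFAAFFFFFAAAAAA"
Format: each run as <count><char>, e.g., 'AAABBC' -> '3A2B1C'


Scanning runs left to right:
  i=0: run of 'A' x 6 -> '6A'
  i=6: run of 'F' x 7 -> '7F'
  i=13: run of 'A' x 2 -> '2A'
  i=15: run of 'F' x 5 -> '5F'
  i=20: run of 'A' x 6 -> '6A'

RLE = 6A7F2A5F6A
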